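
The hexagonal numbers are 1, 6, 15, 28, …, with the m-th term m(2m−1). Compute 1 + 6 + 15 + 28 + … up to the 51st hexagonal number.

Σ i(2i−1) = 2Σi² − Σi over i = 1..51.
Σi = 1326 and Σi² = 45526.
2·45526 − 1·1326 = 89726.

89726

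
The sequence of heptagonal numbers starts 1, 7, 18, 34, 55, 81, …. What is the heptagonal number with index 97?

23377

97·(5·97 − 3)/2 = 97·482/2 = 97·241 = 23377.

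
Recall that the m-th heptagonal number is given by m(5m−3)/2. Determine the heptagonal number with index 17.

The 17th heptagonal number is n(5n−3)/2 with n = 17.
17·(5·17 − 3)/2 = 17·82/2 = 17·41 = 697.

697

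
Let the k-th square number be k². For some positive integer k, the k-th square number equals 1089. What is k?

We need n² = 1089, so n = √1089 = 33.
Check: 33² = 1089. ✓

33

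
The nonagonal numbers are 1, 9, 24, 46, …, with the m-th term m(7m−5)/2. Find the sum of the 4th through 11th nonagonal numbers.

Σ i(7i−5)/2 = (7Σi² − 5Σi) / 2 over i = 4..11.
Σi = 66 − 6 = 60 and Σi² = 506 − 14 = 492.
(7·492 − 5·60) / 2 = 3144/2 = 1572.

1572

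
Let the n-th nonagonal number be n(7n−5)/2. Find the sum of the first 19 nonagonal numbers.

8170

Σ i(7i−5)/2 = (7Σi² − 5Σi) / 2 over i = 1..19.
Σi = 190 and Σi² = 2470.
(7·2470 − 5·190) / 2 = 16340/2 = 8170.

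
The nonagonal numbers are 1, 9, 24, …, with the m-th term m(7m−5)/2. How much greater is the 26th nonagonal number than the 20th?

951

26·(7·26 − 5)/2 = 2301 and 20·(7·20 − 5)/2 = 1350.
Difference: 2301 − 1350 = 951.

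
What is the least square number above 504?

529

Solve n² > 504 for integer n.
The largest n with value ≤ 504 is 22 (since 484 ≤ 504 < 529), so the first above is n = 23, value 529.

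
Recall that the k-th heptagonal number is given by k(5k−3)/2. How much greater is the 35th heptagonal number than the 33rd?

337

35·(5·35 − 3)/2 = 3010 and 33·(5·33 − 3)/2 = 2673.
Difference: 3010 − 2673 = 337.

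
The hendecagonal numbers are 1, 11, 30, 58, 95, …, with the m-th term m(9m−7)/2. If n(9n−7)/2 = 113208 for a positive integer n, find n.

159

Set n(9n−7)/2 = 113208, giving 9n² − 7n − 226416 = 0.
So n = (7 + 2855) / 18 = 2862/18 = 159.
Check: 159·(9·159 − 7)/2 = 113208. ✓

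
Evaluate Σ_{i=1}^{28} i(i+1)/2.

Σ i(i+1)/2 = (Σi² + Σi) / 2 over i = 1..28.
Σi = 406 and Σi² = 7714.
(1·7714 + 1·406) / 2 = 8120/2 = 4060.

4060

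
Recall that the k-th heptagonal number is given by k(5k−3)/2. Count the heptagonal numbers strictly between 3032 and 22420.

59

The n-th heptagonal number is n(5n−3)/2.
Smallest index with value > 3032: n = 36 (giving 3186).
Largest index with value < 22420: n = 94 (giving 21949).
Indices 36 through 94: 59 terms.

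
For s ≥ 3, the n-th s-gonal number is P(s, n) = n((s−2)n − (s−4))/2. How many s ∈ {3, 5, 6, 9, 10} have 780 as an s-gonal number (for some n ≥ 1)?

2

s = 3: P(3, 39) = 780. ✓
s = 5: P(5, 22) = 715 and P(5, 23) = 782; 780 is not s-gonal.
s = 6: P(6, 20) = 780. ✓
s = 9: P(9, 15) = 750 and P(9, 16) = 856; 780 is not s-gonal.
s = 10: P(10, 14) = 742 and P(10, 15) = 855; 780 is not s-gonal.
Hits: s ∈ {3, 6} → 2.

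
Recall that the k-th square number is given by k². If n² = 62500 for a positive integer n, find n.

250

We need n² = 62500, so n = √62500 = 250.
Check: 250² = 62500. ✓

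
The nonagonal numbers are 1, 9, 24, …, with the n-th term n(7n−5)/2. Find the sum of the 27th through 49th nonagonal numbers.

117599

Σ i(7i−5)/2 = (7Σi² − 5Σi) / 2 over i = 27..49.
Σi = 1225 − 351 = 874 and Σi² = 40425 − 6201 = 34224.
(7·34224 − 5·874) / 2 = 235198/2 = 117599.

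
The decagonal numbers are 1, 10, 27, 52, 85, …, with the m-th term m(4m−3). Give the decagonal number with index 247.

The 247th decagonal number is n(4n−3) with n = 247.
247·(4·247 − 3) = 247·985 = 243295.

243295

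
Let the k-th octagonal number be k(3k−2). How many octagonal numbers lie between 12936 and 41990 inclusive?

53

The n-th octagonal number is n(3n−2).
Smallest index with value ≥ 12936: n = 66 (giving 12936).
Largest index with value ≤ 41990: n = 118 (giving 41536).
Indices 66 through 118: 53 terms.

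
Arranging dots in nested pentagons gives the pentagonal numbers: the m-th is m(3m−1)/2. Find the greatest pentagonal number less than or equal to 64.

Solve n(3n−1)/2 ≤ 64 for integer n.
n = 6 gives 51 ≤ 64, while n = 7 gives 70 > 64; so the answer is 51.

51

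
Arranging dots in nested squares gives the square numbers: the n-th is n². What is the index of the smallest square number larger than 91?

10

Solve n² > 91 for integer n.
The largest n with value ≤ 91 is 9 (since 81 ≤ 91 < 100), so the first above is n = 10, value 100.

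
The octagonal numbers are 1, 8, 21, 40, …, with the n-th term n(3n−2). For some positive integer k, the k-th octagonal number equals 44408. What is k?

122

Set n(3n−2) = 44408, giving 3n² − 2n − 44408 = 0.
So n = (2 + 730) / 6 = 732/6 = 122.
Check: 122·(3·122 − 2) = 44408. ✓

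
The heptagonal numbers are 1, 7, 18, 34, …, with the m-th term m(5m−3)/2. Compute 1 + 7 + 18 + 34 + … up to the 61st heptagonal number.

Σ i(5i−3)/2 = (5Σi² − 3Σi) / 2 over i = 1..61.
Σi = 1891 and Σi² = 77531.
(5·77531 − 3·1891) / 2 = 381982/2 = 190991.

190991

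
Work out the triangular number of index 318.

50721

318·319/2 = 101442/2 = 50721.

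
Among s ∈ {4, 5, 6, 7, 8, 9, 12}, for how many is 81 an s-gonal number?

s = 4: P(4, 9) = 81. ✓
s = 5: P(5, 7) = 70 and P(5, 8) = 92; 81 is not s-gonal.
s = 6: P(6, 6) = 66 and P(6, 7) = 91; 81 is not s-gonal.
s = 7: P(7, 6) = 81. ✓
s = 8: P(8, 5) = 65 and P(8, 6) = 96; 81 is not s-gonal.
s = 9: P(9, 5) = 75 and P(9, 6) = 111; 81 is not s-gonal.
s = 12: P(12, 4) = 64 and P(12, 5) = 105; 81 is not s-gonal.
Hits: s ∈ {4, 7} → 2.

2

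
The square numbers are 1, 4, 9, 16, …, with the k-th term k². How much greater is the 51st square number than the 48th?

51² = 2601 and 48² = 2304.
Difference: 2601 − 2304 = 297.

297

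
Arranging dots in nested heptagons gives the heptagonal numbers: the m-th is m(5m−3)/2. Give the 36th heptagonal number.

36·(5·36 − 3)/2 = 36·177/2 = 3186.

3186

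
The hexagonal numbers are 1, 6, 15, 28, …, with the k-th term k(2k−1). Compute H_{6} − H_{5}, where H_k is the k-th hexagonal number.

21

Consecutive hexagonal numbers differ by 4n − 3: here 4·6 − 3 = 21.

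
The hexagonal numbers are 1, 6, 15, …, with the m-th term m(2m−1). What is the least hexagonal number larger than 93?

Solve n(2n−1) > 93 for integer n.
The largest n with value ≤ 93 is 7 (since 91 ≤ 93 < 120), so the first above is n = 8, value 120.

120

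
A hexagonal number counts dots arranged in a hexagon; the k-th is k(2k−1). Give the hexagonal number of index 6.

66

The 6th hexagonal number is n(2n−1) with n = 6.
6·(2·6 − 1) = 6·11 = 66.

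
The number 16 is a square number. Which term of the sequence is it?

4

We need n² = 16, so n = √16 = 4.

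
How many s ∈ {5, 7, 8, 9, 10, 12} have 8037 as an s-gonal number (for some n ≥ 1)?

s = 5: P(5, 73) = 7957 and P(5, 74) = 8177; 8037 is not s-gonal.
s = 7: P(7, 57) = 8037. ✓
s = 8: P(8, 52) = 8008 and P(8, 53) = 8321; 8037 is not s-gonal.
s = 9: P(9, 48) = 7944 and P(9, 49) = 8281; 8037 is not s-gonal.
s = 10: P(10, 45) = 7965 and P(10, 46) = 8326; 8037 is not s-gonal.
s = 12: P(12, 40) = 7840 and P(12, 41) = 8241; 8037 is not s-gonal.
Hits: s ∈ {7} → 1.

1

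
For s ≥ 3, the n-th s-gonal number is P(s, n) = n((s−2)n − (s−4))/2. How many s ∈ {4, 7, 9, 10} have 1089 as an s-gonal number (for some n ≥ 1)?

s = 4: P(4, 33) = 1089. ✓
s = 7: P(7, 21) = 1071 and P(7, 22) = 1177; 1089 is not s-gonal.
s = 9: P(9, 18) = 1089. ✓
s = 10: P(10, 16) = 976 and P(10, 17) = 1105; 1089 is not s-gonal.
Hits: s ∈ {4, 9} → 2.

2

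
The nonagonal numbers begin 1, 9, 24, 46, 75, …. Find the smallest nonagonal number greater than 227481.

228736

Solve n(7n−5)/2 > 227481 for integer n.
The largest n with value ≤ 227481 is 255 (since 226950 ≤ 227481 < 228736), so the first above is n = 256, value 228736.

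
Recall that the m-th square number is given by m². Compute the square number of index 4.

The 4th square number is n² with n = 4.
4² = 16.

16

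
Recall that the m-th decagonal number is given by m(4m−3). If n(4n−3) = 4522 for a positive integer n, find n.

34

Set n(4n−3) = 4522, giving 4n² − 3n − 4522 = 0.
So n = (3 + 269) / 8 = 272/8 = 34.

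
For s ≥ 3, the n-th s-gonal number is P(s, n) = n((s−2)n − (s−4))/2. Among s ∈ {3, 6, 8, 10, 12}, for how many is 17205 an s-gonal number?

2

s = 3: P(3, 185) = 17205. ✓
s = 6: P(6, 93) = 17205. ✓
s = 8: P(8, 76) = 17176 and P(8, 77) = 17633; 17205 is not s-gonal.
s = 10: P(10, 65) = 16705 and P(10, 66) = 17226; 17205 is not s-gonal.
s = 12: P(12, 59) = 17169 and P(12, 60) = 17760; 17205 is not s-gonal.
Hits: s ∈ {3, 6} → 2.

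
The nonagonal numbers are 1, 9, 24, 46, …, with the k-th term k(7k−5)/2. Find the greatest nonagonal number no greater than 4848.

Solve n(7n−5)/2 ≤ 4848 for integer n.
n = 37 gives 4699 ≤ 4848, while n = 38 gives 4959 > 4848; so the answer is 4699.

4699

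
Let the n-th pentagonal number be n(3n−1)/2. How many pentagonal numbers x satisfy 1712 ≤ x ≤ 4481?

21

The n-th pentagonal number is n(3n−1)/2.
Smallest index with value ≥ 1712: n = 34 (giving 1717).
Largest index with value ≤ 4481: n = 54 (giving 4347).
Indices 34 through 54: 21 terms.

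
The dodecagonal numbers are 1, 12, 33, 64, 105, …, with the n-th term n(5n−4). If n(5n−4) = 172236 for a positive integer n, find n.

186

Set n(5n−4) = 172236, giving 5n² − 4n − 172236 = 0.
So n = (4 + 1856) / 10 = 1860/10 = 186.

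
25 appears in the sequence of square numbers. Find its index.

We need n² = 25, so n = √25 = 5.

5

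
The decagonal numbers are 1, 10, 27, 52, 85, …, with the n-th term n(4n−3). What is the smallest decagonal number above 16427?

Solve n(4n−3) > 16427 for integer n.
The largest n with value ≤ 16427 is 64 (since 16192 ≤ 16427 < 16705), so the first above is n = 65, value 16705.

16705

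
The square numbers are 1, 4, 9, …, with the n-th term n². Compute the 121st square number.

121² = 14641.

14641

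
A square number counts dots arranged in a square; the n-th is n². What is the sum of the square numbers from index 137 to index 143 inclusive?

Σ_{i=137}^{143} i² = 984984 − 847756 = 137228.

137228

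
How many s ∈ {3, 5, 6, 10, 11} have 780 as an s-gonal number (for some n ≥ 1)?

2

s = 3: P(3, 39) = 780. ✓
s = 5: P(5, 22) = 715 and P(5, 23) = 782; 780 is not s-gonal.
s = 6: P(6, 20) = 780. ✓
s = 10: P(10, 14) = 742 and P(10, 15) = 855; 780 is not s-gonal.
s = 11: P(11, 13) = 715 and P(11, 14) = 833; 780 is not s-gonal.
Hits: s ∈ {3, 6} → 2.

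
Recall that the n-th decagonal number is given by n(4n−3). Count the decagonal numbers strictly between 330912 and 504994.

67

The n-th decagonal number is n(4n−3).
Smallest index with value > 330912: n = 289 (giving 333217).
Largest index with value < 504994: n = 355 (giving 503035).
Indices 289 through 355: 67 terms.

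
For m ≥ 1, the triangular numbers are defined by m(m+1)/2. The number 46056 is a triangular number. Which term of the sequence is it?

Set n(n+1)/2 = 46056, giving n² + n − 92112 = 0.
So n = (-1 + 607) / 2 = 606/2 = 303.

303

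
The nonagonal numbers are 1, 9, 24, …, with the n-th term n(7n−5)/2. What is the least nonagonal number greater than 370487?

371151

Solve n(7n−5)/2 > 370487 for integer n.
The largest n with value ≤ 370487 is 325 (since 368875 ≤ 370487 < 371151), so the first above is n = 326, value 371151.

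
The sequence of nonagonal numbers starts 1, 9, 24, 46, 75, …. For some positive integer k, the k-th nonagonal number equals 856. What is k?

Set n(7n−5)/2 = 856, giving 7n² − 5n − 1712 = 0.
So n = (5 + 219) / 14 = 224/14 = 16.

16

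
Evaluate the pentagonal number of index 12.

The 12th pentagonal number is n(3n−1)/2 with n = 12.
12·(3·12 − 1)/2 = 12·35/2 = 210.

210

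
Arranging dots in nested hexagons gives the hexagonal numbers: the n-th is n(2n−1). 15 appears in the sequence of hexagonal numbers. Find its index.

Set n(2n−1) = 15, giving 2n² − n − 15 = 0.
So n = (1 + 11) / 4 = 12/4 = 3.
Check: 3·(2·3 − 1) = 15. ✓

3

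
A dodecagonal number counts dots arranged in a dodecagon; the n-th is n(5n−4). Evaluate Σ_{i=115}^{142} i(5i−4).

2306458

Σ i(5i−4) = 5Σi² − 4Σi over i = 115..142.
Σi = 10153 − 6555 = 3598 and Σi² = 964535 − 500365 = 464170.
5·464170 − 4·3598 = 2306458.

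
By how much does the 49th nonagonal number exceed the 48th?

337

Consecutive nonagonal numbers differ by 7n − 6: here 7·49 − 6 = 337.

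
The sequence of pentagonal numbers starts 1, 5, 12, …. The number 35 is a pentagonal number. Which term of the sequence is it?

Set n(3n−1)/2 = 35, giving 3n² − n − 70 = 0.
The discriminant is 1 + 24·35 = 841, and √841 = 29.
So n = (1 + 29) / 6 = 30/6 = 5.
Check: 5·(3·5 − 1)/2 = 35. ✓

5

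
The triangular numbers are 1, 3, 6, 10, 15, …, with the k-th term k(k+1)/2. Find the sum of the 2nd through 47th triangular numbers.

18423

Σ i(i+1)/2 = (Σi² + Σi) / 2 over i = 2..47.
Σi = 1128 − 1 = 1127 and Σi² = 35720 − 1 = 35719.
(1·35719 + 1·1127) / 2 = 36846/2 = 18423.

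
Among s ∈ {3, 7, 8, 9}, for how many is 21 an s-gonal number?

s = 3: P(3, 6) = 21. ✓
s = 7: P(7, 3) = 18 and P(7, 4) = 34; 21 is not s-gonal.
s = 8: P(8, 3) = 21. ✓
s = 9: P(9, 2) = 9 and P(9, 3) = 24; 21 is not s-gonal.
Hits: s ∈ {3, 8} → 2.

2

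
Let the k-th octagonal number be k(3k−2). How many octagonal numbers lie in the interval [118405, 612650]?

254

The n-th octagonal number is n(3n−2).
Smallest index with value ≥ 118405: n = 199 (giving 118405).
Largest index with value ≤ 612650: n = 452 (giving 612008).
Indices 199 through 452: 254 terms.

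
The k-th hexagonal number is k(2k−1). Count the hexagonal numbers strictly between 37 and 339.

The n-th hexagonal number is n(2n−1).
Smallest index with value > 37: n = 5 (giving 45).
Largest index with value < 339: n = 13 (giving 325).
Indices 5 through 13: 9 terms.

9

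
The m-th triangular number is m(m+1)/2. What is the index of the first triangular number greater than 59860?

346

Solve n(n+1)/2 > 59860 for integer n.
The largest n with value ≤ 59860 is 345 (since 59685 ≤ 59860 < 60031), so the first above is n = 346, value 60031.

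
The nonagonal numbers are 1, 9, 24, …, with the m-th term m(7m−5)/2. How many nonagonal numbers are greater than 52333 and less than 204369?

The n-th nonagonal number is n(7n−5)/2.
Smallest index with value > 52333: n = 123 (giving 52644).
Largest index with value < 204369: n = 241 (giving 202681).
Indices 123 through 241: 119 terms.

119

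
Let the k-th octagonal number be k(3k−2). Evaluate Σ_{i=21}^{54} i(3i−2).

150705

Σ i(3i−2) = 3Σi² − 2Σi over i = 21..54.
Σi = 1485 − 210 = 1275 and Σi² = 53955 − 2870 = 51085.
3·51085 − 2·1275 = 150705.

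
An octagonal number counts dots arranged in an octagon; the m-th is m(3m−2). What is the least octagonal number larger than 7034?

Solve n(3n−2) > 7034 for integer n.
The largest n with value ≤ 7034 is 48 (since 6816 ≤ 7034 < 7105), so the first above is n = 49, value 7105.

7105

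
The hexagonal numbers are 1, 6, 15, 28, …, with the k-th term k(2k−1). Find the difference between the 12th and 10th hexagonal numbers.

12·(2·12 − 1) = 276 and 10·(2·10 − 1) = 190.
Difference: 276 − 190 = 86.

86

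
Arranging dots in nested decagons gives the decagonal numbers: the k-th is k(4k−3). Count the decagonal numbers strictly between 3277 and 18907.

40

The n-th decagonal number is n(4n−3).
Smallest index with value > 3277: n = 30 (giving 3510).
Largest index with value < 18907: n = 69 (giving 18837).
Indices 30 through 69: 40 terms.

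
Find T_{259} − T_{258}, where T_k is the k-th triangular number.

259

Consecutive triangular numbers differ by n: T_{259} − T_{258} = 259.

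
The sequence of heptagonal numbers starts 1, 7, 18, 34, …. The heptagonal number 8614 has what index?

59

Set n(5n−3)/2 = 8614, giving 5n² − 3n − 17228 = 0.
So n = (3 + 587) / 10 = 590/10 = 59.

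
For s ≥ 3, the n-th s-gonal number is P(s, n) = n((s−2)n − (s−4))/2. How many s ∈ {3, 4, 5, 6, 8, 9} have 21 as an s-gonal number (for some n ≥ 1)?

2

s = 3: P(3, 6) = 21. ✓
s = 4: P(4, 4) = 16 and P(4, 5) = 25; 21 is not s-gonal.
s = 5: P(5, 3) = 12 and P(5, 4) = 22; 21 is not s-gonal.
s = 6: P(6, 3) = 15 and P(6, 4) = 28; 21 is not s-gonal.
s = 8: P(8, 3) = 21. ✓
s = 9: P(9, 2) = 9 and P(9, 3) = 24; 21 is not s-gonal.
Hits: s ∈ {3, 8} → 2.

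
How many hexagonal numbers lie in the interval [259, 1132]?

13

The n-th hexagonal number is n(2n−1).
Smallest index with value ≥ 259: n = 12 (giving 276).
Largest index with value ≤ 1132: n = 24 (giving 1128).
Indices 12 through 24: 13 terms.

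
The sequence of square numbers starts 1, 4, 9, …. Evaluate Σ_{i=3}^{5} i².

Σ_{i=3}^{5} i² = 55 − 5 = 50.

50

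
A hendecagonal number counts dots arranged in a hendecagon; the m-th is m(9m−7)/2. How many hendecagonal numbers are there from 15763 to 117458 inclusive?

102

The n-th hendecagonal number is n(9n−7)/2.
Smallest index with value ≥ 15763: n = 60 (giving 15990).
Largest index with value ≤ 117458: n = 161 (giving 116081).
Indices 60 through 161: 102 terms.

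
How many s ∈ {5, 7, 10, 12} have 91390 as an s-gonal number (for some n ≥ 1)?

s = 5: P(5, 247) = 91390. ✓
s = 7: P(7, 191) = 90916 and P(7, 192) = 91872; 91390 is not s-gonal.
s = 10: P(10, 151) = 90751 and P(10, 152) = 91960; 91390 is not s-gonal.
s = 12: P(12, 135) = 90585 and P(12, 136) = 91936; 91390 is not s-gonal.
Hits: s ∈ {5} → 1.

1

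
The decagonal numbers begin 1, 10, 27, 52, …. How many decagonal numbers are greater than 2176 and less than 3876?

8

The n-th decagonal number is n(4n−3).
Smallest index with value > 2176: n = 24 (giving 2232).
Largest index with value < 3876: n = 31 (giving 3751).
Indices 24 through 31: 8 terms.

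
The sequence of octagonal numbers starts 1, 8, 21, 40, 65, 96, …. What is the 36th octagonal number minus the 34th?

416

36·(3·36 − 2) = 3816 and 34·(3·34 − 2) = 3400.
Difference: 3816 − 3400 = 416.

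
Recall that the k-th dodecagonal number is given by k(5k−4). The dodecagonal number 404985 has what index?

Set n(5n−4) = 404985, giving 5n² − 4n − 404985 = 0.
The discriminant is 16 + 20·404985 = 8099716, and √8099716 = 2846.
So n = (4 + 2846) / 10 = 2850/10 = 285.
Check: 285·(5·285 − 4) = 404985. ✓

285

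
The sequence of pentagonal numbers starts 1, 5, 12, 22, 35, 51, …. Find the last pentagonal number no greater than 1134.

1080

Solve n(3n−1)/2 ≤ 1134 for integer n.
n = 27 gives 1080 ≤ 1134, while n = 28 gives 1162 > 1134; so the answer is 1080.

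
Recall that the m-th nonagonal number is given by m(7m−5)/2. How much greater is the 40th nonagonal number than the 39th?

274

Consecutive nonagonal numbers differ by 7n − 6: here 7·40 − 6 = 274.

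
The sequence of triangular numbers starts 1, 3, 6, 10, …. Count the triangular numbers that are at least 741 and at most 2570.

34

The n-th triangular number is n(n+1)/2.
Smallest index with value ≥ 741: n = 38 (giving 741).
Largest index with value ≤ 2570: n = 71 (giving 2556).
Indices 38 through 71: 34 terms.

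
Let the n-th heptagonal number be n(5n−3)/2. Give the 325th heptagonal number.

263575

The 325th heptagonal number is n(5n−3)/2 with n = 325.
325·(5·325 − 3)/2 = 325·1622/2 = 325·811 = 263575.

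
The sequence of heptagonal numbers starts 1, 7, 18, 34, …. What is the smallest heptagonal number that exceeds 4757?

4774

Solve n(5n−3)/2 > 4757 for integer n.
The largest n with value ≤ 4757 is 43 (since 4558 ≤ 4757 < 4774), so the first above is n = 44, value 4774.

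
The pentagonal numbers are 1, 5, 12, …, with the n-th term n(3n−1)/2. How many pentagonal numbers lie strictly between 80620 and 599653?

400

The n-th pentagonal number is n(3n−1)/2.
Smallest index with value > 80620: n = 233 (giving 81317).
Largest index with value < 599653: n = 632 (giving 598820).
Indices 233 through 632: 400 terms.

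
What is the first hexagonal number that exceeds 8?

15

Solve n(2n−1) > 8 for integer n.
The largest n with value ≤ 8 is 2 (since 6 ≤ 8 < 15), so the first above is n = 3, value 15.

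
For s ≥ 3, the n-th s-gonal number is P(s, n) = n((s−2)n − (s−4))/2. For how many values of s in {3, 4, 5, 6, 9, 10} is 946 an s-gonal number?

2

s = 3: P(3, 43) = 946. ✓
s = 4: P(4, 30) = 900 and P(4, 31) = 961; 946 is not s-gonal.
s = 5: P(5, 25) = 925 and P(5, 26) = 1001; 946 is not s-gonal.
s = 6: P(6, 22) = 946. ✓
s = 9: P(9, 16) = 856 and P(9, 17) = 969; 946 is not s-gonal.
s = 10: P(10, 15) = 855 and P(10, 16) = 976; 946 is not s-gonal.
Hits: s ∈ {3, 6} → 2.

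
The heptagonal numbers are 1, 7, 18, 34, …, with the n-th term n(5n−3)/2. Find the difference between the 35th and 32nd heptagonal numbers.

498

35·(5·35 − 3)/2 = 3010 and 32·(5·32 − 3)/2 = 2512.
Difference: 3010 − 2512 = 498.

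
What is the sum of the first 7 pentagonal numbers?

Σ i(3i−1)/2 = (3Σi² − Σi) / 2 over i = 1..7.
Σi = 28 and Σi² = 140.
(3·140 − 1·28) / 2 = 392/2 = 196.

196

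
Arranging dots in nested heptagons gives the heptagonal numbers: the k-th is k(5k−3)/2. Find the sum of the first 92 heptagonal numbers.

Σ i(5i−3)/2 = (5Σi² − 3Σi) / 2 over i = 1..92.
Σi = 4278 and Σi² = 263810.
(5·263810 − 3·4278) / 2 = 1306216/2 = 653108.

653108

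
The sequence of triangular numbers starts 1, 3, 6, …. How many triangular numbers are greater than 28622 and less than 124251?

The n-th triangular number is n(n+1)/2.
Smallest index with value > 28622: n = 239 (giving 28680).
Largest index with value < 124251: n = 497 (giving 123753).
Indices 239 through 497: 259 terms.

259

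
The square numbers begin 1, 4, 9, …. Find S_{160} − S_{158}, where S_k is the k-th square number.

160² = 25600 and 158² = 24964.
Difference: 25600 − 24964 = 636.

636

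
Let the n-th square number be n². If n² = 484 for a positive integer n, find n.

We need n² = 484, so n = √484 = 22.
Check: 22² = 484. ✓

22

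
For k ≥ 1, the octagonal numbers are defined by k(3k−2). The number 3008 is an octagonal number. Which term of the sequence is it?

32

Set n(3n−2) = 3008, giving 3n² − 2n − 3008 = 0.
So n = (2 + 190) / 6 = 192/6 = 32.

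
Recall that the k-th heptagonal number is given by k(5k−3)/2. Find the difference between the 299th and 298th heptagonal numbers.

Consecutive heptagonal numbers differ by 5n − 4: here 5·299 − 4 = 1491.

1491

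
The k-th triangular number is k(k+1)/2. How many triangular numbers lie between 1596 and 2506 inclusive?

The n-th triangular number is n(n+1)/2.
Smallest index with value ≥ 1596: n = 56 (giving 1596).
Largest index with value ≤ 2506: n = 70 (giving 2485).
Indices 56 through 70: 15 terms.

15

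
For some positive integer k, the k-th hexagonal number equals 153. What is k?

Set n(2n−1) = 153, giving 2n² − n − 153 = 0.
The discriminant is 1 + 8·153 = 1225, and √1225 = 35.
So n = (1 + 35) / 4 = 36/4 = 9.

9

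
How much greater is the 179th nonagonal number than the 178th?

Consecutive nonagonal numbers differ by 7n − 6: here 7·179 − 6 = 1247.

1247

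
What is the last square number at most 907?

Solve n² ≤ 907 for integer n.
n = 30 gives 900 ≤ 907, while n = 31 gives 961 > 907; so the answer is 900.

900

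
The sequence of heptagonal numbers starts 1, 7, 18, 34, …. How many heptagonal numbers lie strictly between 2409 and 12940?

41

The n-th heptagonal number is n(5n−3)/2.
Smallest index with value > 2409: n = 32 (giving 2512).
Largest index with value < 12940: n = 72 (giving 12852).
Indices 32 through 72: 41 terms.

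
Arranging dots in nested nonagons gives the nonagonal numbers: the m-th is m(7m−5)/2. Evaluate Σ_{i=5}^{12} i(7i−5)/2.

2000

Σ i(7i−5)/2 = (7Σi² − 5Σi) / 2 over i = 5..12.
Σi = 78 − 10 = 68 and Σi² = 650 − 30 = 620.
(7·620 − 5·68) / 2 = 4000/2 = 2000.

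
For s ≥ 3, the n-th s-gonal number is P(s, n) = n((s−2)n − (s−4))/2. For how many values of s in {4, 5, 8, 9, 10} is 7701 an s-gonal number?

s = 4: P(4, 87) = 7569 and P(4, 88) = 7744; 7701 is not s-gonal.
s = 5: P(5, 71) = 7526 and P(5, 72) = 7740; 7701 is not s-gonal.
s = 8: P(8, 51) = 7701. ✓
s = 9: P(9, 47) = 7614 and P(9, 48) = 7944; 7701 is not s-gonal.
s = 10: P(10, 44) = 7612 and P(10, 45) = 7965; 7701 is not s-gonal.
Hits: s ∈ {8} → 1.

1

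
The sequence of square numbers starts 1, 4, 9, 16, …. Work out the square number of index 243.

59049

The 243rd square number is n² with n = 243.
243² = 59049.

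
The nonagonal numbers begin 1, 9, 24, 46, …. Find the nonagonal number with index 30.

3075

30·(7·30 − 5)/2 = 30·205/2 = 3075.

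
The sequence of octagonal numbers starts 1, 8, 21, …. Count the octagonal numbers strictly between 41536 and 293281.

194

The n-th octagonal number is n(3n−2).
Smallest index with value > 41536: n = 119 (giving 42245).
Largest index with value < 293281: n = 312 (giving 291408).
Indices 119 through 312: 194 terms.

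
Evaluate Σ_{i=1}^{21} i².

Σ_{i=1}^{21} i² = 21·22·43/6 = 3311.

3311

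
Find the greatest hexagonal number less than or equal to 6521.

6441

Solve n(2n−1) ≤ 6521 for integer n.
n = 57 gives 6441 ≤ 6521, while n = 58 gives 6670 > 6521; so the answer is 6441.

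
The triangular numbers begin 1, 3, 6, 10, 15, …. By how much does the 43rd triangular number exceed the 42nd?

43

Consecutive triangular numbers differ by n: T_{43} − T_{42} = 43.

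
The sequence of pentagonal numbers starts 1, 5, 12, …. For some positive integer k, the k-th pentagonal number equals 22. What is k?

Set n(3n−1)/2 = 22, giving 3n² − n − 44 = 0.
The discriminant is 1 + 24·22 = 529, and √529 = 23.
So n = (1 + 23) / 6 = 24/6 = 4.
Check: 4·(3·4 − 1)/2 = 22. ✓

4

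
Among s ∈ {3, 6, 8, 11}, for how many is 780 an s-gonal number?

s = 3: P(3, 39) = 780. ✓
s = 6: P(6, 20) = 780. ✓
s = 8: P(8, 16) = 736 and P(8, 17) = 833; 780 is not s-gonal.
s = 11: P(11, 13) = 715 and P(11, 14) = 833; 780 is not s-gonal.
Hits: s ∈ {3, 6} → 2.

2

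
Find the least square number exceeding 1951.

2025

Solve n² > 1951 for integer n.
The largest n with value ≤ 1951 is 44 (since 1936 ≤ 1951 < 2025), so the first above is n = 45, value 2025.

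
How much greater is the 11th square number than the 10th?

21

n² − (n−1)² = 2n − 1, so 11² − 10² = 2·11 − 1 = 21.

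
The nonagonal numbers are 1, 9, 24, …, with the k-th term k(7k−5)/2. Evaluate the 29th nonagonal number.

2871

The 29th nonagonal number is n(7n−5)/2 with n = 29.
29·(7·29 − 5)/2 = 29·198/2 = 29·99 = 2871.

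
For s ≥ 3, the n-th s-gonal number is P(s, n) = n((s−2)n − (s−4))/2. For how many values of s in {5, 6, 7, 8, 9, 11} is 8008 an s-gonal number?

s = 5: P(5, 73) = 7957 and P(5, 74) = 8177; 8008 is not s-gonal.
s = 6: P(6, 63) = 7875 and P(6, 64) = 8128; 8008 is not s-gonal.
s = 7: P(7, 56) = 7756 and P(7, 57) = 8037; 8008 is not s-gonal.
s = 8: P(8, 52) = 8008. ✓
s = 9: P(9, 48) = 7944 and P(9, 49) = 8281; 8008 is not s-gonal.
s = 11: P(11, 42) = 7791 and P(11, 43) = 8170; 8008 is not s-gonal.
Hits: s ∈ {8} → 1.

1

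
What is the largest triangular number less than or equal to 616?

595

Solve n(n+1)/2 ≤ 616 for integer n.
n = 34 gives 595 ≤ 616, while n = 35 gives 630 > 616; so the answer is 595.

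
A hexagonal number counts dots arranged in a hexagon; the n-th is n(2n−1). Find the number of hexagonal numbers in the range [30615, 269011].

244

The n-th hexagonal number is n(2n−1).
Smallest index with value ≥ 30615: n = 124 (giving 30628).
Largest index with value ≤ 269011: n = 367 (giving 269011).
Indices 124 through 367: 244 terms.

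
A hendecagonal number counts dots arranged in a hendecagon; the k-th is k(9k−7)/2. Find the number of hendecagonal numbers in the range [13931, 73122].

The n-th hendecagonal number is n(9n−7)/2.
Smallest index with value ≥ 13931: n = 57 (giving 14421).
Largest index with value ≤ 73122: n = 127 (giving 72136).
Indices 57 through 127: 71 terms.

71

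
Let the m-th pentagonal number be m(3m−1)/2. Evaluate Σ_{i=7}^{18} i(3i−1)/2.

Σ i(3i−1)/2 = (3Σi² − Σi) / 2 over i = 7..18.
Σi = 171 − 21 = 150 and Σi² = 2109 − 91 = 2018.
(3·2018 − 1·150) / 2 = 5904/2 = 2952.

2952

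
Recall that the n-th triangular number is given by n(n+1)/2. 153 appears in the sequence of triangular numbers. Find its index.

Set n(n+1)/2 = 153, giving n² + n − 306 = 0.
So n = (-1 + 35) / 2 = 34/2 = 17.

17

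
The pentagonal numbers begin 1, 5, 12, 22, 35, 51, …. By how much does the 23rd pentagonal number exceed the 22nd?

Consecutive pentagonal numbers differ by 3n − 2: here 3·23 − 2 = 67.

67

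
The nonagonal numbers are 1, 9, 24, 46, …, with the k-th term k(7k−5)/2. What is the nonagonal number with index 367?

367·(7·367 − 5)/2 = 367·2564/2 = 367·1282 = 470494.

470494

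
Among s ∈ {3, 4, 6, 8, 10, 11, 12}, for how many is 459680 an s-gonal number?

1

s = 3: P(3, 958) = 459361 and P(3, 959) = 460320; 459680 is not s-gonal.
s = 4: P(4, 677) = 458329 and P(4, 678) = 459684; 459680 is not s-gonal.
s = 6: P(6, 479) = 458403 and P(6, 480) = 460320; 459680 is not s-gonal.
s = 8: P(8, 391) = 457861 and P(8, 392) = 460208; 459680 is not s-gonal.
s = 10: P(10, 339) = 458667 and P(10, 340) = 461380; 459680 is not s-gonal.
s = 11: P(11, 320) = 459680. ✓
s = 12: P(12, 303) = 457833 and P(12, 304) = 460864; 459680 is not s-gonal.
Hits: s ∈ {11} → 1.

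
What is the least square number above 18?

25

Solve n² > 18 for integer n.
The largest n with value ≤ 18 is 4 (since 16 ≤ 18 < 25), so the first above is n = 5, value 25.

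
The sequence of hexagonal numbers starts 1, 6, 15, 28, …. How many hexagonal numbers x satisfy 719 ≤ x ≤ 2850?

The n-th hexagonal number is n(2n−1).
Smallest index with value ≥ 719: n = 20 (giving 780).
Largest index with value ≤ 2850: n = 38 (giving 2850).
Indices 20 through 38: 19 terms.

19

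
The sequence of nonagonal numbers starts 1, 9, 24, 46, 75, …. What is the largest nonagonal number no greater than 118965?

118036

Solve n(7n−5)/2 ≤ 118965 for integer n.
n = 184 gives 118036 ≤ 118965, while n = 185 gives 119325 > 118965; so the answer is 118036.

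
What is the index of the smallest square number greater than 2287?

Solve n² > 2287 for integer n.
The largest n with value ≤ 2287 is 47 (since 2209 ≤ 2287 < 2304), so the first above is n = 48, value 2304.

48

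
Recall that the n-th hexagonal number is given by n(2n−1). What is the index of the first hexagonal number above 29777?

Solve n(2n−1) > 29777 for integer n.
The largest n with value ≤ 29777 is 122 (since 29646 ≤ 29777 < 30135), so the first above is n = 123, value 30135.

123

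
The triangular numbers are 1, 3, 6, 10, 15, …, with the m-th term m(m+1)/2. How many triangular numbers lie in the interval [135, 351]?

11

The n-th triangular number is n(n+1)/2.
Smallest index with value ≥ 135: n = 16 (giving 136).
Largest index with value ≤ 351: n = 26 (giving 351).
Indices 16 through 26: 11 terms.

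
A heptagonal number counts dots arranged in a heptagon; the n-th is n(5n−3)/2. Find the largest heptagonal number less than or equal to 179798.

Solve n(5n−3)/2 ≤ 179798 for integer n.
n = 268 gives 179158 ≤ 179798, while n = 269 gives 180499 > 179798; so the answer is 179158.

179158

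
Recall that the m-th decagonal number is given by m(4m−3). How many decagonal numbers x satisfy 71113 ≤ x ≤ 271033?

The n-th decagonal number is n(4n−3).
Smallest index with value ≥ 71113: n = 134 (giving 71422).
Largest index with value ≤ 271033: n = 260 (giving 269620).
Indices 134 through 260: 127 terms.

127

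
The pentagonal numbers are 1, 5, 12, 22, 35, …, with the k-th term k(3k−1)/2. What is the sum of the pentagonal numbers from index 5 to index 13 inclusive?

Σ i(3i−1)/2 = (3Σi² − Σi) / 2 over i = 5..13.
Σi = 91 − 10 = 81 and Σi² = 819 − 30 = 789.
(3·789 − 1·81) / 2 = 2286/2 = 1143.

1143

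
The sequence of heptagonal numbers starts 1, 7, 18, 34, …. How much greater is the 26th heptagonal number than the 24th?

26·(5·26 − 3)/2 = 1651 and 24·(5·24 − 3)/2 = 1404.
Difference: 1651 − 1404 = 247.

247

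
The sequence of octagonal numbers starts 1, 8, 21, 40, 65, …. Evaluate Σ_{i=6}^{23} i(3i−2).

Σ i(3i−2) = 3Σi² − 2Σi over i = 6..23.
Σi = 276 − 15 = 261 and Σi² = 4324 − 55 = 4269.
3·4269 − 2·261 = 12285.

12285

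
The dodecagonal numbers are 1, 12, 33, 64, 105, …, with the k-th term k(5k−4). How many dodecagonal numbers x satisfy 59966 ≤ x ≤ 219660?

The n-th dodecagonal number is n(5n−4).
Smallest index with value ≥ 59966: n = 110 (giving 60060).
Largest index with value ≤ 219660: n = 210 (giving 219660).
Indices 110 through 210: 101 terms.

101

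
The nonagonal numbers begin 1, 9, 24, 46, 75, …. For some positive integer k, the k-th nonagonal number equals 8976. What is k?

Set n(7n−5)/2 = 8976, giving 7n² − 5n − 17952 = 0.
The discriminant is 25 + 56·8976 = 502681, and √502681 = 709.
So n = (5 + 709) / 14 = 714/14 = 51.

51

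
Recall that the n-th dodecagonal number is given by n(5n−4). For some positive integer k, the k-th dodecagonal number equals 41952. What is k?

92

Set n(5n−4) = 41952, giving 5n² − 4n − 41952 = 0.
The discriminant is 16 + 20·41952 = 839056, and √839056 = 916.
So n = (4 + 916) / 10 = 920/10 = 92.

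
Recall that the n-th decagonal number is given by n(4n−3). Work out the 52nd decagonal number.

10660

The 52nd decagonal number is n(4n−3) with n = 52.
52·(4·52 − 3) = 52·205 = 10660.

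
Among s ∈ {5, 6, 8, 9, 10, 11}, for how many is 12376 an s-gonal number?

2

s = 5: P(5, 91) = 12376. ✓
s = 6: P(6, 78) = 12090 and P(6, 79) = 12403; 12376 is not s-gonal.
s = 8: P(8, 64) = 12160 and P(8, 65) = 12545; 12376 is not s-gonal.
s = 9: P(9, 59) = 12036 and P(9, 60) = 12450; 12376 is not s-gonal.
s = 10: P(10, 56) = 12376. ✓
s = 11: P(11, 52) = 11986 and P(11, 53) = 12455; 12376 is not s-gonal.
Hits: s ∈ {5, 10} → 2.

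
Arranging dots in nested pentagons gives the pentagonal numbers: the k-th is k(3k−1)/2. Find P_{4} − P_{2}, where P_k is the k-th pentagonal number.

4·(3·4 − 1)/2 = 22 and 2·(3·2 − 1)/2 = 5.
Difference: 22 − 5 = 17.

17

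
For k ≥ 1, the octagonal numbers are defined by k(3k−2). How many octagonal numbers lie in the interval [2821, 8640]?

24

The n-th octagonal number is n(3n−2).
Smallest index with value ≥ 2821: n = 31 (giving 2821).
Largest index with value ≤ 8640: n = 54 (giving 8640).
Indices 31 through 54: 24 terms.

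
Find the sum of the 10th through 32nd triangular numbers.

Σ i(i+1)/2 = (Σi² + Σi) / 2 over i = 10..32.
Σi = 528 − 45 = 483 and Σi² = 11440 − 285 = 11155.
(1·11155 + 1·483) / 2 = 11638/2 = 5819.

5819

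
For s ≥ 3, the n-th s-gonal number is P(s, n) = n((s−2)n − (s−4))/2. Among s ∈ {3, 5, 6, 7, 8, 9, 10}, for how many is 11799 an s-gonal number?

s = 3: P(3, 153) = 11781 and P(3, 154) = 11935; 11799 is not s-gonal.
s = 5: P(5, 88) = 11572 and P(5, 89) = 11837; 11799 is not s-gonal.
s = 6: P(6, 77) = 11781 and P(6, 78) = 12090; 11799 is not s-gonal.
s = 7: P(7, 69) = 11799. ✓
s = 8: P(8, 63) = 11781 and P(8, 64) = 12160; 11799 is not s-gonal.
s = 9: P(9, 58) = 11629 and P(9, 59) = 12036; 11799 is not s-gonal.
s = 10: P(10, 54) = 11502 and P(10, 55) = 11935; 11799 is not s-gonal.
Hits: s ∈ {7} → 1.

1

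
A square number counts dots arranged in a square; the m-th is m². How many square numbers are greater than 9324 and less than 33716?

87

The n-th square number is n².
Smallest index with value > 9324: n = 97 (giving 9409).
Largest index with value < 33716: n = 183 (giving 33489).
Indices 97 through 183: 87 terms.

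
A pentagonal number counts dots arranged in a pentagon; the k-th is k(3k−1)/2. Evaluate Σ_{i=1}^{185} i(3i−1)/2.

Σ i(3i−1)/2 = (3Σi² − Σi) / 2 over i = 1..185.
Σi = 17205 and Σi² = 2127685.
(3·2127685 − 1·17205) / 2 = 6365850/2 = 3182925.

3182925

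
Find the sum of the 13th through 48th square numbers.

Σ_{i=13}^{48} i² = 38024 − 650 = 37374.

37374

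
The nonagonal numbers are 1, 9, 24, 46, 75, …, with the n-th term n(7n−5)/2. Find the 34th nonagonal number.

3961

The 34th nonagonal number is n(7n−5)/2 with n = 34.
34·(7·34 − 5)/2 = 34·233/2 = 3961.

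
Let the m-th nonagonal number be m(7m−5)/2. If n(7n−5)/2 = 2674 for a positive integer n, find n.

28

Set n(7n−5)/2 = 2674, giving 7n² − 5n − 5348 = 0.
The discriminant is 25 + 56·2674 = 149769, and √149769 = 387.
So n = (5 + 387) / 14 = 392/14 = 28.
Check: 28·(7·28 − 5)/2 = 2674. ✓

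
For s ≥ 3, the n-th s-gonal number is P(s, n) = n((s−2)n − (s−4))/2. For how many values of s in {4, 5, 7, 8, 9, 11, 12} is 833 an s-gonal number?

2

s = 4: P(4, 28) = 784 and P(4, 29) = 841; 833 is not s-gonal.
s = 5: P(5, 23) = 782 and P(5, 24) = 852; 833 is not s-gonal.
s = 7: P(7, 18) = 783 and P(7, 19) = 874; 833 is not s-gonal.
s = 8: P(8, 17) = 833. ✓
s = 9: P(9, 15) = 750 and P(9, 16) = 856; 833 is not s-gonal.
s = 11: P(11, 14) = 833. ✓
s = 12: P(12, 13) = 793 and P(12, 14) = 924; 833 is not s-gonal.
Hits: s ∈ {8, 11} → 2.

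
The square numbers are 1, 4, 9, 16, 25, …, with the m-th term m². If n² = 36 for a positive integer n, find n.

We need n² = 36, so n = √36 = 6.

6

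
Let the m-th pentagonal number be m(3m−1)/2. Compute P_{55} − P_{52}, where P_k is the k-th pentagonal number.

55·(3·55 − 1)/2 = 4510 and 52·(3·52 − 1)/2 = 4030.
Difference: 4510 − 4030 = 480.

480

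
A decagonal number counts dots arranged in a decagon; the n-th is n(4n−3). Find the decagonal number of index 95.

35815

95·(4·95 − 3) = 95·377 = 35815.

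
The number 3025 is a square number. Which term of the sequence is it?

55

We need n² = 3025, so n = √3025 = 55.
Check: 55² = 3025. ✓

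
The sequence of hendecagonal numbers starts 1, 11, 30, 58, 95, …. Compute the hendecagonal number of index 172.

132526

172·(9·172 − 7)/2 = 172·1541/2 = 132526.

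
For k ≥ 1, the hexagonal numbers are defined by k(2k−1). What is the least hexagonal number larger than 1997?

2016

Solve n(2n−1) > 1997 for integer n.
The largest n with value ≤ 1997 is 31 (since 1891 ≤ 1997 < 2016), so the first above is n = 32, value 2016.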